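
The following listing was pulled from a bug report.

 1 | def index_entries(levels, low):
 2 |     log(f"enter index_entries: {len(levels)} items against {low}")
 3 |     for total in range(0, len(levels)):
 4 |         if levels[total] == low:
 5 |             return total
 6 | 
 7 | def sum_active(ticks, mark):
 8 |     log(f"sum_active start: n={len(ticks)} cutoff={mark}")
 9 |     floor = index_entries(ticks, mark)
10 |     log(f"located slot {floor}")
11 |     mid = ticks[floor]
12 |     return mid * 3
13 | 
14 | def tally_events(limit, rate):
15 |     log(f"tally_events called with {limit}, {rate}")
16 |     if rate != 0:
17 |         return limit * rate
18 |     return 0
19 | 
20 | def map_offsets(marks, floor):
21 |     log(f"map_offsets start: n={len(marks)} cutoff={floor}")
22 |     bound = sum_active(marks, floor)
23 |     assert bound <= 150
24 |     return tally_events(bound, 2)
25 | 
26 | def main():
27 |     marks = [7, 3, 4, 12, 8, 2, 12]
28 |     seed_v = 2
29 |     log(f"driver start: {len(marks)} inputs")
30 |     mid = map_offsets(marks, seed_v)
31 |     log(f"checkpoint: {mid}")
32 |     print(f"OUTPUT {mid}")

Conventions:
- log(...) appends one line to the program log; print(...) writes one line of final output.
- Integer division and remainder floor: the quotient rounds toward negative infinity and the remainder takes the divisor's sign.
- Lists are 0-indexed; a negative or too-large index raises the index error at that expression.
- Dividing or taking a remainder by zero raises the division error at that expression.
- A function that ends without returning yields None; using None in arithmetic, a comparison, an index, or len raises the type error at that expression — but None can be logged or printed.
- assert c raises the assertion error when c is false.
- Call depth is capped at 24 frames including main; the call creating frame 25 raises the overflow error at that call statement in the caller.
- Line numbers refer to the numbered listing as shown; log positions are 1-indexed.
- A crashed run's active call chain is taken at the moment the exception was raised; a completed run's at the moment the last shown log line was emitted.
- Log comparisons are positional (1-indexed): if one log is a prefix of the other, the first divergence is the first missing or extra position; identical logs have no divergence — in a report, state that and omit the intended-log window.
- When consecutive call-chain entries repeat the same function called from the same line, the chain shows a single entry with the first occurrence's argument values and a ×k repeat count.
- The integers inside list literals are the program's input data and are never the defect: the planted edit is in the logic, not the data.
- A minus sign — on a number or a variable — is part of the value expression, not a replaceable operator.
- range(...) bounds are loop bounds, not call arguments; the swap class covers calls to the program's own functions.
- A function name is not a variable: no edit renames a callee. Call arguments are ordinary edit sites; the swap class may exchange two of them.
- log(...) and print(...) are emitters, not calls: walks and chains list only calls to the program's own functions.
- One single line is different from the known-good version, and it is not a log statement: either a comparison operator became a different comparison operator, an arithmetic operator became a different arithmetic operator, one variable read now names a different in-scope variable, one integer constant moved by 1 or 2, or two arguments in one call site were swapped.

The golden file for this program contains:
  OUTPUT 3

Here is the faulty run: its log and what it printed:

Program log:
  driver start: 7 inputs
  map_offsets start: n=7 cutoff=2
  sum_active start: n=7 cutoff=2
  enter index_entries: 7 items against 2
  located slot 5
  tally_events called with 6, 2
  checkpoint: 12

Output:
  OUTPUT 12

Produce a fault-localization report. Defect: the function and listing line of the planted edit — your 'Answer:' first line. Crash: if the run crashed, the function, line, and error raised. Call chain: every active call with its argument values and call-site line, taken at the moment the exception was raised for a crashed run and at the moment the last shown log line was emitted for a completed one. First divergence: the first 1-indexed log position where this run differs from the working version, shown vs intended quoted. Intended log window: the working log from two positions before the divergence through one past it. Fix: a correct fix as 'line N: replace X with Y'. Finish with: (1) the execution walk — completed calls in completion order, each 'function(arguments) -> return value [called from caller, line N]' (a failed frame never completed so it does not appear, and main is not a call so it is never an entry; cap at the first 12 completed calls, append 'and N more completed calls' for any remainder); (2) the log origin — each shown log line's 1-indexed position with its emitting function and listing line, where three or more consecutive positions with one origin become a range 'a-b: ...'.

Answer: the defect is in tally_events at line 17.
Core observation: Everything matches until log position 7, which reads 'checkpoint: 12' in place of 'checkpoint: 3'.
Call chain: main.
First divergence: position 7 — the shown line 'checkpoint: 12' should read 'checkpoint: 3'.
Intended log window:
  5: located slot 5
  6: tally_events called with 6, 2
  7: checkpoint: 3
Execution walk:
  index_entries([7, 3, 4, 12, 8, 2, 12], 2) -> 5  [called from sum_active, line 9]
  sum_active([7, 3, 4, 12, 8, 2, 12], 2) -> 6  [called from map_offsets, line 22]
  tally_events(6, 2) -> 12  [called from map_offsets, line 24]
  map_offsets([7, 3, 4, 12, 8, 2, 12], 2) -> 12  [called from main, line 30]
Origin of each log line:
  1 — main, line 29
  2 — map_offsets, line 21
  3 — sum_active, line 8
  4 — index_entries, line 2
  5 — sum_active, line 10
  6 — tally_events, line 15
  7 — main, line 31
A correct fix: line 17: replace `*` with `//`.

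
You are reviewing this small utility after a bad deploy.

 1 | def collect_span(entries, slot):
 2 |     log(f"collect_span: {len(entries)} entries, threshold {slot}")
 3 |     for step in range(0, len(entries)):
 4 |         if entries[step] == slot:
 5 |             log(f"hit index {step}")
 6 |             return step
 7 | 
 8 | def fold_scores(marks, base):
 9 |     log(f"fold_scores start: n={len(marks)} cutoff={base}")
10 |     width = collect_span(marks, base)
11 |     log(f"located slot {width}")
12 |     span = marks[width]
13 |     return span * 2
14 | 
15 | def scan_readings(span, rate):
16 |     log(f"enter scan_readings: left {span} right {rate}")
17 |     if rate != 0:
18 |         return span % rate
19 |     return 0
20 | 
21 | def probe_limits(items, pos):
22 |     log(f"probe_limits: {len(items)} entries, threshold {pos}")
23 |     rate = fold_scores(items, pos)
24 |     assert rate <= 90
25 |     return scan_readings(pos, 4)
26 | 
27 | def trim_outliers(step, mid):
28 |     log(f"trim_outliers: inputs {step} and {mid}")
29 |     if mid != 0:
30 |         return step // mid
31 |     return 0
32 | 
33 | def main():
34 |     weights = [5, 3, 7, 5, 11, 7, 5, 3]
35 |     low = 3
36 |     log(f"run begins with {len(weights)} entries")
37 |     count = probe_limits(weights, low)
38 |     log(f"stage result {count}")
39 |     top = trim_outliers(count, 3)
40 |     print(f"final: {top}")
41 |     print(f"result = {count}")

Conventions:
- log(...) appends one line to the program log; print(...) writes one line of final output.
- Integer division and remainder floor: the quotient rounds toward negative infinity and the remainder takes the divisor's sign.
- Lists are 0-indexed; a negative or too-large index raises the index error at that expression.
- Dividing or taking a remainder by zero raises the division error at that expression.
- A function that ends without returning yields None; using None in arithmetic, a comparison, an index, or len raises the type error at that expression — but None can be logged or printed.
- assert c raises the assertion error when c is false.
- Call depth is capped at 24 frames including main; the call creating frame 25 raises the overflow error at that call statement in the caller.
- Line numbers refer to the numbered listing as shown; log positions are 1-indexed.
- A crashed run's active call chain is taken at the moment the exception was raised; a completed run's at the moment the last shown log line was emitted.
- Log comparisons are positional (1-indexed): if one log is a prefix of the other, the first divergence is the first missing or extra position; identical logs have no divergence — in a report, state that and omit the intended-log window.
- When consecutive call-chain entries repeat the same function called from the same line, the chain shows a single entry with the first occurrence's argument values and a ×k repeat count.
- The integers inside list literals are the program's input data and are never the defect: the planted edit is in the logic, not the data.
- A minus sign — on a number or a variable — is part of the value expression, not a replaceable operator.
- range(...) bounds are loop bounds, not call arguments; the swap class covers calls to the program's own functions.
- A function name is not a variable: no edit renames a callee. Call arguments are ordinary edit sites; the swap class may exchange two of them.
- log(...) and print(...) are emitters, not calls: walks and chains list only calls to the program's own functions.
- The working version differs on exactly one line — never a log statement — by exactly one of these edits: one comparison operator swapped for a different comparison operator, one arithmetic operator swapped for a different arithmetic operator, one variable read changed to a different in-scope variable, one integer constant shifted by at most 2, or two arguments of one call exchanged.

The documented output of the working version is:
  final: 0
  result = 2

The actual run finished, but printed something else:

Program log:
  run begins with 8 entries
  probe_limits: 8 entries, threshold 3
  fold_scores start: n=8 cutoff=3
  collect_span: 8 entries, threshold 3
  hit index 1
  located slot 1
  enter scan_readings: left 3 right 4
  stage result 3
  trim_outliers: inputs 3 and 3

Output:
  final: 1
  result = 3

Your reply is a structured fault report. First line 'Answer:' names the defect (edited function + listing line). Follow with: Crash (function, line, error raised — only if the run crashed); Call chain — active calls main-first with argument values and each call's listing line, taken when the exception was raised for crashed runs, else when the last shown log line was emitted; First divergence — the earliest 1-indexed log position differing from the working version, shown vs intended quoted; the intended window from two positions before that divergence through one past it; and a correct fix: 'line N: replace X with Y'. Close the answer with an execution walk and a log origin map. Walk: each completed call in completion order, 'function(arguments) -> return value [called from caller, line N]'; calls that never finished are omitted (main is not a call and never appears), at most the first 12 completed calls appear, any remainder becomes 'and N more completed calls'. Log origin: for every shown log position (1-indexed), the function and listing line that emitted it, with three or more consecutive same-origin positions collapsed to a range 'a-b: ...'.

Answer: the defect is in probe_limits at line 25.
Key observation: The log first diverges at position 7: the faulty run prints 'enter scan_readings: left 3 right 4' where the working version prints 'enter scan_readings: left 6 right 4'.
Call chain: main -> trim_outliers(3, 3) (called at line 39).
First divergence: position 7; shown 'enter scan_readings: left 3 right 4' vs intended 'enter scan_readings: left 6 right 4'.
Intended log window:
  5: hit index 1
  6: located slot 1
  7: enter scan_readings: left 6 right 4
  8: stage result 2
Execution walk:
  collect_span([5, 3, 7, 5, 11, 7, 5, 3], 3) -> 1  [called from fold_scores, line 10]
  fold_scores([5, 3, 7, 5, 11, 7, 5, 3], 3) -> 6  [called from probe_limits, line 23]
  scan_readings(3, 4) -> 3  [called from probe_limits, line 25]
  probe_limits([5, 3, 7, 5, 11, 7, 5, 3], 3) -> 3  [called from main, line 37]
  trim_outliers(3, 3) -> 1  [called from main, line 39]
Log line origins:
  1: logged in main at line 36
  2: logged in probe_limits at line 22
  3: logged in fold_scores at line 9
  4: logged in collect_span at line 2
  5: logged in collect_span at line 5
  6: logged in fold_scores at line 11
  7: logged in scan_readings at line 16
  8: logged in main at line 38
  9: logged in trim_outliers at line 28
A correct fix: line 25: replace `pos` with `rate`.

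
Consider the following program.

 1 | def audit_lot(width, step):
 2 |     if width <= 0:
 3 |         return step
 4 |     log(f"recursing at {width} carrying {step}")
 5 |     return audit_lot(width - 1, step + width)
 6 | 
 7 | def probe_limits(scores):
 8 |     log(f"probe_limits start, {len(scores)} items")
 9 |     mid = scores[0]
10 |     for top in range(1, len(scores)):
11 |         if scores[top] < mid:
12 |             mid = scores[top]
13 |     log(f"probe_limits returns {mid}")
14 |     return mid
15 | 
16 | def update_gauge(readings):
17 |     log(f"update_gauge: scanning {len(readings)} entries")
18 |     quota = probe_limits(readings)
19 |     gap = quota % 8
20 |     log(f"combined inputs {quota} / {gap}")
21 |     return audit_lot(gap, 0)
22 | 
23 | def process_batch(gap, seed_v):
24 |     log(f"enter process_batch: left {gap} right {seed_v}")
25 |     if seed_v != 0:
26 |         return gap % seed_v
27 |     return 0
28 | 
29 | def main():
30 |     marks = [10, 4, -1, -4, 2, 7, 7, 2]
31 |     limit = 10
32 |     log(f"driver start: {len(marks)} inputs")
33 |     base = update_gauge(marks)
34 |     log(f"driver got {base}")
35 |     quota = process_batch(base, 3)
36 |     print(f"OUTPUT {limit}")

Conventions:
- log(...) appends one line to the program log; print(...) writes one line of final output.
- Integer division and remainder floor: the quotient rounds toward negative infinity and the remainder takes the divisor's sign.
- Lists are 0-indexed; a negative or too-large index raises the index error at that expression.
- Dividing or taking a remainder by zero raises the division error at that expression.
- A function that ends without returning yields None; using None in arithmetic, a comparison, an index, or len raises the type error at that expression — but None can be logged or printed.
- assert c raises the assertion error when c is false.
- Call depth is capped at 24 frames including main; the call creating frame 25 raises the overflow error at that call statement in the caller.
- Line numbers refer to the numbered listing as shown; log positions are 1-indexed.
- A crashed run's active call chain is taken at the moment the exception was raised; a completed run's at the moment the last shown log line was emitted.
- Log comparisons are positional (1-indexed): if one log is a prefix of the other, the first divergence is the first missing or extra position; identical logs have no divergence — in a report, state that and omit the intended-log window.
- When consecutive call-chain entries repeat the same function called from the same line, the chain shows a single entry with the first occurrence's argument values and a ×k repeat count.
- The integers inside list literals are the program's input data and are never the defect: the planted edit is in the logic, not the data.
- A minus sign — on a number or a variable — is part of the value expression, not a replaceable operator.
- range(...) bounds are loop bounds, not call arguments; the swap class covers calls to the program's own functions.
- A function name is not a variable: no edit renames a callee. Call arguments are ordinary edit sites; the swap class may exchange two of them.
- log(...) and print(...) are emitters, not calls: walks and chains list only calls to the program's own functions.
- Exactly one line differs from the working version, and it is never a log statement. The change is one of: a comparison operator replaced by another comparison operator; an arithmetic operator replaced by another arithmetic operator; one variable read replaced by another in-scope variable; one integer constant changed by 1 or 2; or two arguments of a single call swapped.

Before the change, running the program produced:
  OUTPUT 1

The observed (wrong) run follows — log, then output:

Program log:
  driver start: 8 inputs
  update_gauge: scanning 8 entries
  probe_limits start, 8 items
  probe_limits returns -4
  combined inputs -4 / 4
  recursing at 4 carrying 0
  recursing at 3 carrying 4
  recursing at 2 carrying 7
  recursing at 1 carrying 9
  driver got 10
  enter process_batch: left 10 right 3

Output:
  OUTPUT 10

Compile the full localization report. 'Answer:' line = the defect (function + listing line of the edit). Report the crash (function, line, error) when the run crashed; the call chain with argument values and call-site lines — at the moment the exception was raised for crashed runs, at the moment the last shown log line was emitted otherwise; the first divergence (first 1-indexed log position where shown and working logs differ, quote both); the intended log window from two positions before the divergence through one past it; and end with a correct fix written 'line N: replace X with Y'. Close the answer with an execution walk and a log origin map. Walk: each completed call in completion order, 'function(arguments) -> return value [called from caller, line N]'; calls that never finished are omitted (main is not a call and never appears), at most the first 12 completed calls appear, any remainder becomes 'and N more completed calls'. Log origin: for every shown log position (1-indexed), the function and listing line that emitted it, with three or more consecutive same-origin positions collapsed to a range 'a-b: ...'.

Answer: the defect is in main at line 36.
Key fact: No log line changed; the fault shows up purely in the output.
Call chain: main -> process_batch(10, 3) (called at line 35).
First divergence: none (the log streams are identical).
Execution walk:
  probe_limits([10, 4, -1, -4, 2, 7, 7, 2]) -> -4  [called from update_gauge, line 18]
  audit_lot(0, 10) -> 10  [called from audit_lot, line 5]
  audit_lot(1, 9) -> 10  [called from audit_lot, line 5]
  audit_lot(2, 7) -> 10  [called from audit_lot, line 5]
  audit_lot(3, 4) -> 10  [called from audit_lot, line 5]
  audit_lot(4, 0) -> 10  [called from update_gauge, line 21]
  update_gauge([10, 4, -1, -4, 2, 7, 7, 2]) -> 10  [called from main, line 33]
  process_batch(10, 3) -> 1  [called from main, line 35]
Log origin:
  1: from main, line 32
  2: from update_gauge, line 17
  3: from probe_limits, line 8
  4: from probe_limits, line 13
  5: from update_gauge, line 20
  6-9: from audit_lot, line 4
  10: from main, line 34
  11: from process_batch, line 24
A correct fix: line 36: replace `limit` with `quota`.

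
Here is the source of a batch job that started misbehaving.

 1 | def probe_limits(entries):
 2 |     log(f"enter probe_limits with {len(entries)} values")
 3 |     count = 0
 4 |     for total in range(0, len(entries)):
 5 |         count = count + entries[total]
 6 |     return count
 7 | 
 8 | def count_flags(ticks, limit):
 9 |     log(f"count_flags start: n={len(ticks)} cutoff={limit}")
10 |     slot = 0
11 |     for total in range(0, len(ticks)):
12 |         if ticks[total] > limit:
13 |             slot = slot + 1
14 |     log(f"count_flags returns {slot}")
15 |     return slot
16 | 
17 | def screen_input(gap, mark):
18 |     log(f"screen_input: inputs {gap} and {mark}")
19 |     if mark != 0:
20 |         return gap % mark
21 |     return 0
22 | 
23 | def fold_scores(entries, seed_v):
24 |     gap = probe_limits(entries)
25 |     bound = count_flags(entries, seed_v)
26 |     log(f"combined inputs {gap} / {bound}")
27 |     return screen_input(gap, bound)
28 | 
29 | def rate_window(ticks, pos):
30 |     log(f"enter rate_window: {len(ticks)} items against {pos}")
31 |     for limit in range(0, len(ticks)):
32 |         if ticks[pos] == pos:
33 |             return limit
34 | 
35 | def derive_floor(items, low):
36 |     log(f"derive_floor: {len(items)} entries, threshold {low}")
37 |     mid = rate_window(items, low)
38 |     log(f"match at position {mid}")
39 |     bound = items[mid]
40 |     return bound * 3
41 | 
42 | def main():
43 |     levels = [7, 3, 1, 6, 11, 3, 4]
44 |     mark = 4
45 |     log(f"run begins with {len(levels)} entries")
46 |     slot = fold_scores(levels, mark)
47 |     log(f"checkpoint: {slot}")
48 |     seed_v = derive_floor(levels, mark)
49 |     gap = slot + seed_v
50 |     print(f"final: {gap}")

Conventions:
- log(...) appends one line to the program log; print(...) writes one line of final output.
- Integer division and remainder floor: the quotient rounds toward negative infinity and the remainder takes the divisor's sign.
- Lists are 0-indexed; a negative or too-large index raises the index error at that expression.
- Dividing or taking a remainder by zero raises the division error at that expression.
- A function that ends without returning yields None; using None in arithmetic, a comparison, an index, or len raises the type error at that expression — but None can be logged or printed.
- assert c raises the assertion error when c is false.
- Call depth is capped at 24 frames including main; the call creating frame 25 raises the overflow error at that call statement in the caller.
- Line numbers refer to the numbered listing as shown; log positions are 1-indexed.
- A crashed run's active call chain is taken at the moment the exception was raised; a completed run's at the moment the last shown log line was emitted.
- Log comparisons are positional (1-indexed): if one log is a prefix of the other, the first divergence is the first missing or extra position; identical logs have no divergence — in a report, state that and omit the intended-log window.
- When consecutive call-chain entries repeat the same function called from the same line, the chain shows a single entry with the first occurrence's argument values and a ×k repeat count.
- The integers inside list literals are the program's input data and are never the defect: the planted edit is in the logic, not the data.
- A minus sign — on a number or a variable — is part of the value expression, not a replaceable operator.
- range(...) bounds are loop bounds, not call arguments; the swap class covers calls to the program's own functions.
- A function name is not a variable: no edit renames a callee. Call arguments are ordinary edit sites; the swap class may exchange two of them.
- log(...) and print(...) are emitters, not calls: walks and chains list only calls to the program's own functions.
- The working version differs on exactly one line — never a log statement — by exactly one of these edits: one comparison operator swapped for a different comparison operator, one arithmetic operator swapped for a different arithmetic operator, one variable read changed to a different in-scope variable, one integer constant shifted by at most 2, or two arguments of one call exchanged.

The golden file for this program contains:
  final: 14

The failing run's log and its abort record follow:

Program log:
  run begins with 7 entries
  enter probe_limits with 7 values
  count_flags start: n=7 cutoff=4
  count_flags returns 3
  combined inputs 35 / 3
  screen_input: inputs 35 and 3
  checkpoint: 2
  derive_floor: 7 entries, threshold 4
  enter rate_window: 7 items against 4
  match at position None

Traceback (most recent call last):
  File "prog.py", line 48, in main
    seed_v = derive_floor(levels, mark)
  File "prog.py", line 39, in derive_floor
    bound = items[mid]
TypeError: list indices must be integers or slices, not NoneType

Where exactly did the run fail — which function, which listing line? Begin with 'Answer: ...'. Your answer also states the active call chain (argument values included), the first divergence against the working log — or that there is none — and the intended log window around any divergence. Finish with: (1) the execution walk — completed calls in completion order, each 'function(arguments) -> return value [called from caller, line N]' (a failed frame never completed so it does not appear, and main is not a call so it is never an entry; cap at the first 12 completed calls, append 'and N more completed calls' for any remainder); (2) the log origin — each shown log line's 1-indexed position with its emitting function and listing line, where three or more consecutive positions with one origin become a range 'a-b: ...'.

Answer: the error was raised in derive_floor, line 39.
The tell: Position 10 is the first bad log line: 'match at position None' should read 'match at position 6'.
Call chain: main -> derive_floor([7, 3, 1, 6, 11, 3, 4], 4) (called at line 48).
First divergence: position 10 — the shown line 'match at position None' should read 'match at position 6'.
Intended log window:
  8: derive_floor: 7 entries, threshold 4
  9: enter rate_window: 7 items against 4
  10: match at position 6
Execution walk:
  probe_limits([7, 3, 1, 6, 11, 3, 4]) -> 35  [called from fold_scores, line 24]
  count_flags([7, 3, 1, 6, 11, 3, 4], 4) -> 3  [called from fold_scores, line 25]
  screen_input(35, 3) -> 2  [called from fold_scores, line 27]
  fold_scores([7, 3, 1, 6, 11, 3, 4], 4) -> 2  [called from main, line 46]
  rate_window([7, 3, 1, 6, 11, 3, 4], 4) -> None  [called from derive_floor, line 37]
Log line origins:
  1: from main, line 45
  2: from probe_limits, line 2
  3: from count_flags, line 9
  4: from count_flags, line 14
  5: from fold_scores, line 26
  6: from screen_input, line 18
  7: from main, line 47
  8: from derive_floor, line 36
  9: from rate_window, line 30
  10: from derive_floor, line 38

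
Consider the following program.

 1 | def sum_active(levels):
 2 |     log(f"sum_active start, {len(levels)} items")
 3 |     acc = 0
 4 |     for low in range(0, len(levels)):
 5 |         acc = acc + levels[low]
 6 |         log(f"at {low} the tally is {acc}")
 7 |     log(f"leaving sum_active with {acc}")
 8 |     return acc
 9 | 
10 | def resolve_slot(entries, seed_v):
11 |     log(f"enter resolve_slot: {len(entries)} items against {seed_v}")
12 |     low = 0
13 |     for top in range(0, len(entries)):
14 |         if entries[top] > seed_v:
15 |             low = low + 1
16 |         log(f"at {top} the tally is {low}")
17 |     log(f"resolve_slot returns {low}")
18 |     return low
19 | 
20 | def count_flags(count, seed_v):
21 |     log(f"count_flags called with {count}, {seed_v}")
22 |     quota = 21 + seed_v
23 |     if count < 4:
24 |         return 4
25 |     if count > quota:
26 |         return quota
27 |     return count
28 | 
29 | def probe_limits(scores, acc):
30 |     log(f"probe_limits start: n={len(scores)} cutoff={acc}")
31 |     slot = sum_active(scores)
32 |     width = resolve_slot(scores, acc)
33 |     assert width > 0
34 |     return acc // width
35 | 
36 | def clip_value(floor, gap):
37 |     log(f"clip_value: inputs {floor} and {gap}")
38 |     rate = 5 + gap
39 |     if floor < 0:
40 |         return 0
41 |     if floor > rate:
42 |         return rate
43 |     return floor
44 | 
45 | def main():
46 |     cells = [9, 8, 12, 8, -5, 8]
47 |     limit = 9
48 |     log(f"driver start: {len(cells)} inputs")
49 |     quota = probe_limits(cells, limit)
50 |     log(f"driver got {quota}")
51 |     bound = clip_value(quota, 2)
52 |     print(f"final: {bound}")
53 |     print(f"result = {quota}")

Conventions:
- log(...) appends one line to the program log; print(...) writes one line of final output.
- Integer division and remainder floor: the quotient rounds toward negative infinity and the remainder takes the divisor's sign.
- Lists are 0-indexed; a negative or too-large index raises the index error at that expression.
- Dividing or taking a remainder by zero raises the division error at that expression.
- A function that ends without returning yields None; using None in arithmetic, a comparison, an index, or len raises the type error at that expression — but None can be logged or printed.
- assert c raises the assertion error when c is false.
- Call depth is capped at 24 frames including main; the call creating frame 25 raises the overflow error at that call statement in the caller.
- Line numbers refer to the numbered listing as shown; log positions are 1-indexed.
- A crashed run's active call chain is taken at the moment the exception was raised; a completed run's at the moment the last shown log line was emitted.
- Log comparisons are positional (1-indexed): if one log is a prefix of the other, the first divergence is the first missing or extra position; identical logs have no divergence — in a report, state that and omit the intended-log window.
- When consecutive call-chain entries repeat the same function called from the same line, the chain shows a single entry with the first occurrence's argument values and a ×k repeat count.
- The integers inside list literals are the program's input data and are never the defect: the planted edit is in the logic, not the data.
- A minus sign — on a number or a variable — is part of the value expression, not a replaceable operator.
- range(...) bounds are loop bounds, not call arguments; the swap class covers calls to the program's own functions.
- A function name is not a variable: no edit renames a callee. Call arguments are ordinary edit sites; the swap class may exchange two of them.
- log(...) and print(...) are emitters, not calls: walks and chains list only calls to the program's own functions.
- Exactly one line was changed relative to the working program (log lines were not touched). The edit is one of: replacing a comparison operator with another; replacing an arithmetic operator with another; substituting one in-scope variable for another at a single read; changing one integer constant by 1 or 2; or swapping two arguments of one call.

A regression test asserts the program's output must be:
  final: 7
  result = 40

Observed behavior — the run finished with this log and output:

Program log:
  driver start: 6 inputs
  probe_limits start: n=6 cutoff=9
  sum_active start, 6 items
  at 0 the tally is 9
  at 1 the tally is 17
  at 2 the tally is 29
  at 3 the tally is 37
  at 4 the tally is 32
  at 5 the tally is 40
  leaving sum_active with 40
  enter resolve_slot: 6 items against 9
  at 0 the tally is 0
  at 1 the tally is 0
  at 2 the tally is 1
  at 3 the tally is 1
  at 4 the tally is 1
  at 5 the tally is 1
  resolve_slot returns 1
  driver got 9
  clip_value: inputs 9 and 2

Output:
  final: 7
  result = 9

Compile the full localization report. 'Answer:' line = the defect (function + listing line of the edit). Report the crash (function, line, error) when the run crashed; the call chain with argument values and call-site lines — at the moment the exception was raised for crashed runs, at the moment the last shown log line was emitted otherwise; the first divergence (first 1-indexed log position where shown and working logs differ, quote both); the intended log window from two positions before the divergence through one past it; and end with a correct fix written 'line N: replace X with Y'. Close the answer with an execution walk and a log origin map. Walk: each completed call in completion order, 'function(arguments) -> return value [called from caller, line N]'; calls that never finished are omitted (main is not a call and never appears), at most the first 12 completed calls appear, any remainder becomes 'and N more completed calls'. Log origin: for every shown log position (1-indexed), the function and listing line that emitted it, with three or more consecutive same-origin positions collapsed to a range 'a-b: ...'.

Answer: the defect is in probe_limits at line 34.
The tell: Position 19 is the first bad log line: 'driver got 9' should read 'driver got 40'.
Call chain: main -> clip_value(9, 2) (called at line 51).
First divergence: position 19; shown 'driver got 9' vs intended 'driver got 40'.
Intended log window:
  17: at 5 the tally is 1
  18: resolve_slot returns 1
  19: driver got 40
  20: clip_value: inputs 40 and 2
Execution walk:
  sum_active([9, 8, 12, 8, -5, 8]) -> 40  [called from probe_limits, line 31]
  resolve_slot([9, 8, 12, 8, -5, 8], 9) -> 1  [called from probe_limits, line 32]
  probe_limits([9, 8, 12, 8, -5, 8], 9) -> 9  [called from main, line 49]
  clip_value(9, 2) -> 7  [called from main, line 51]
Log origins:
  1: emitted by main (line 48)
  2: emitted by probe_limits (line 30)
  3: emitted by sum_active (line 2)
  4-9: emitted by sum_active (line 6)
  10: emitted by sum_active (line 7)
  11: emitted by resolve_slot (line 11)
  12-17: emitted by resolve_slot (line 16)
  18: emitted by resolve_slot (line 17)
  19: emitted by main (line 50)
  20: emitted by clip_value (line 37)
A correct fix: line 34: replace `acc` with `slot`.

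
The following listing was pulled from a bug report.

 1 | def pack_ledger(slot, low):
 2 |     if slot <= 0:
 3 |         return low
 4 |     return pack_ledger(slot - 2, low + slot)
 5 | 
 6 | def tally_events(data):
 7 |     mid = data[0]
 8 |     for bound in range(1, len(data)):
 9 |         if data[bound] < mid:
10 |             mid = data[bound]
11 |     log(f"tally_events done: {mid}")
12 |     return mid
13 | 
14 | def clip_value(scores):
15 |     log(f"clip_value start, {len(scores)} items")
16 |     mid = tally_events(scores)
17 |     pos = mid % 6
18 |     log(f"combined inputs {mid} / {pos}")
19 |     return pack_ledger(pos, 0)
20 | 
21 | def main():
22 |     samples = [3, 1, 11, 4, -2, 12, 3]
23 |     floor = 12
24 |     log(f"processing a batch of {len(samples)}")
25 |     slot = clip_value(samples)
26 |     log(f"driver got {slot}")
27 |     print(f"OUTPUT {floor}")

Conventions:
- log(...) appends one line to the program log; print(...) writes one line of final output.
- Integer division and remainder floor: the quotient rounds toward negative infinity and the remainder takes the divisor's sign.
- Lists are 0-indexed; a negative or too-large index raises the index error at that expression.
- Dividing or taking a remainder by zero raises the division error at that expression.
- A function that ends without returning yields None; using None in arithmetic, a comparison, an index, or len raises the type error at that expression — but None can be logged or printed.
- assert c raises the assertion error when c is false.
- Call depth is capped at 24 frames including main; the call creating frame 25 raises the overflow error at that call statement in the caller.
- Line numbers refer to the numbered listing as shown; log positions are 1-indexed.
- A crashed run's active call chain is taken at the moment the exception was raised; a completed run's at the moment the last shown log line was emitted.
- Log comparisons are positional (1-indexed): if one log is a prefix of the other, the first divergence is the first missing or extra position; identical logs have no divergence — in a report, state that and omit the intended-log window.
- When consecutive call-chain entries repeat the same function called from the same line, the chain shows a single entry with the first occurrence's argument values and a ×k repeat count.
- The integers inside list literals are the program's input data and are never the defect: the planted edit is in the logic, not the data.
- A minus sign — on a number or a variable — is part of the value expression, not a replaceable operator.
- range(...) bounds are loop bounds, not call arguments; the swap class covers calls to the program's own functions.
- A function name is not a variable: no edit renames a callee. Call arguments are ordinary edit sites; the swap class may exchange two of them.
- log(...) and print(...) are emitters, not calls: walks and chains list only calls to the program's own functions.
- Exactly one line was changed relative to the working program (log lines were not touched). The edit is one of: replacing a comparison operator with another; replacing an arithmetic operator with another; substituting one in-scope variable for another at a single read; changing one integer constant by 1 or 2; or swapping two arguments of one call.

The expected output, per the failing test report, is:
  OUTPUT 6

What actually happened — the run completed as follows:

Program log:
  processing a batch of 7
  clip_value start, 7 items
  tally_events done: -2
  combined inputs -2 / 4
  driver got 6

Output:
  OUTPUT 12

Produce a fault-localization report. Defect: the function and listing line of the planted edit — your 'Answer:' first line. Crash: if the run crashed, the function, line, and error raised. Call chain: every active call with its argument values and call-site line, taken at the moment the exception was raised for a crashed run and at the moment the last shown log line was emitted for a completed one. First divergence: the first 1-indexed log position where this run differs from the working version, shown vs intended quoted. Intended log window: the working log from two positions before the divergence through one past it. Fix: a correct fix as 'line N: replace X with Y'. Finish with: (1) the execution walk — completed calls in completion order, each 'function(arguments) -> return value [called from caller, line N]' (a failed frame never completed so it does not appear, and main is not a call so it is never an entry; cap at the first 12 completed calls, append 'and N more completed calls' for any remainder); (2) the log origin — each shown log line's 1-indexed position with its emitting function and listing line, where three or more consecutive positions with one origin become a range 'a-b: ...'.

Answer: the defect is in main at line 27.
Key fact: Log streams are identical — the defect surfaces only in the printed output.
Call chain: main.
First divergence: none; the two logs match at every position.
Execution walk:
  tally_events([3, 1, 11, 4, -2, 12, 3]) -> -2  [called from clip_value, line 16]
  pack_ledger(0, 6) -> 6  [called from pack_ledger, line 4]
  pack_ledger(2, 4) -> 6  [called from pack_ledger, line 4]
  pack_ledger(4, 0) -> 6  [called from clip_value, line 19]
  clip_value([3, 1, 11, 4, -2, 12, 3]) -> 6  [called from main, line 25]
Origin of each log line:
  1 — main, line 24
  2 — clip_value, line 15
  3 — tally_events, line 11
  4 — clip_value, line 18
  5 — main, line 26
A correct fix: line 27: replace `floor` with `slot`.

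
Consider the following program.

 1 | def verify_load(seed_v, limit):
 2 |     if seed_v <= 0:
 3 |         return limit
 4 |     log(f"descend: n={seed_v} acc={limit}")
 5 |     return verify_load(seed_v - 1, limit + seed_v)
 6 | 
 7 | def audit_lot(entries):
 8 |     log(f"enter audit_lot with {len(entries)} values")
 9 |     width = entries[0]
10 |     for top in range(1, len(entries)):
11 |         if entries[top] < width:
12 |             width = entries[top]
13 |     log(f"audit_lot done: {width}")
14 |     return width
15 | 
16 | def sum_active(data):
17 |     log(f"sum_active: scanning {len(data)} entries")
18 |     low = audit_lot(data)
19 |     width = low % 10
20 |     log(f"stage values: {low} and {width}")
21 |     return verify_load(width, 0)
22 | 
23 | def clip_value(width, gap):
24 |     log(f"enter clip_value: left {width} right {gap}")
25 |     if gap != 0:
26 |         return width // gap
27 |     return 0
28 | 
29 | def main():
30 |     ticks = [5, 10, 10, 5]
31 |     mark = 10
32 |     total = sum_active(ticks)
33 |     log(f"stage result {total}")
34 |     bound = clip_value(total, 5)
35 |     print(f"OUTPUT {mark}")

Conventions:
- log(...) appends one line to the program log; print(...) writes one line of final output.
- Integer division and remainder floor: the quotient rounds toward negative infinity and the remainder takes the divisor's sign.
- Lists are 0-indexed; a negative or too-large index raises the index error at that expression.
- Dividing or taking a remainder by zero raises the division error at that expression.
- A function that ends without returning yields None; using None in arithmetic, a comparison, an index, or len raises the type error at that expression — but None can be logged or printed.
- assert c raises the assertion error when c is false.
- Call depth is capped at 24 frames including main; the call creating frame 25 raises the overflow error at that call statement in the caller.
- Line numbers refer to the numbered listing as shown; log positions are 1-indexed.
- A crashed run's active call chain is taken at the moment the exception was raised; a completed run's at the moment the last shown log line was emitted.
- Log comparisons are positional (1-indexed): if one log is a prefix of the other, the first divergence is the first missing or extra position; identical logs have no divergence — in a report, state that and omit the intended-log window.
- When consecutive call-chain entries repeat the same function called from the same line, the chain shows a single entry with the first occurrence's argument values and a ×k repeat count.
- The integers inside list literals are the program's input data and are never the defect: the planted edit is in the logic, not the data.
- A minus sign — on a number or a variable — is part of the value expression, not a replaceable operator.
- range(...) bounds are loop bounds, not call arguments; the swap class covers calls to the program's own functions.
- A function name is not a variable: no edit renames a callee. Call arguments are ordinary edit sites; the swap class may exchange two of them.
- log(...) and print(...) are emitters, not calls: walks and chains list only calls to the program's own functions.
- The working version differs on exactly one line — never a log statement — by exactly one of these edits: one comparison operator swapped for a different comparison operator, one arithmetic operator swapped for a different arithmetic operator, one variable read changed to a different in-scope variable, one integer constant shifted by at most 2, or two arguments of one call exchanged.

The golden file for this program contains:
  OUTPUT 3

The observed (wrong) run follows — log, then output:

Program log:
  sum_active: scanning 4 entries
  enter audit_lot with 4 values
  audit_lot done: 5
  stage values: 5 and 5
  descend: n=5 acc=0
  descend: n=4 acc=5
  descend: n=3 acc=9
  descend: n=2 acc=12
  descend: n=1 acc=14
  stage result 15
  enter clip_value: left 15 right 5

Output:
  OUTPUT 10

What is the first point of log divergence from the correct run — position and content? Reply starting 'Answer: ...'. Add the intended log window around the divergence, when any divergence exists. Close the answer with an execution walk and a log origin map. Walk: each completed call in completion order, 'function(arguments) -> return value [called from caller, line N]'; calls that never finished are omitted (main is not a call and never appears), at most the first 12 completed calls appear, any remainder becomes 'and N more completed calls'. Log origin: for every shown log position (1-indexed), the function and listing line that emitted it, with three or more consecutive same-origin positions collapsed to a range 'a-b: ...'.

Answer: none (the log streams are identical).
Execution walk:
  audit_lot([5, 10, 10, 5]) -> 5  [called from sum_active, line 18]
  verify_load(0, 15) -> 15  [called from verify_load, line 5]
  verify_load(1, 14) -> 15  [called from verify_load, line 5]
  verify_load(2, 12) -> 15  [called from verify_load, line 5]
  verify_load(3, 9) -> 15  [called from verify_load, line 5]
  verify_load(4, 5) -> 15  [called from verify_load, line 5]
  verify_load(5, 0) -> 15  [called from sum_active, line 21]
  sum_active([5, 10, 10, 5]) -> 15  [called from main, line 32]
  clip_value(15, 5) -> 3  [called from main, line 34]
Log origins:
  1: from sum_active, line 17
  2: from audit_lot, line 8
  3: from audit_lot, line 13
  4: from sum_active, line 20
  5-9: from verify_load, line 4
  10: from main, line 33
  11: from clip_value, line 24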